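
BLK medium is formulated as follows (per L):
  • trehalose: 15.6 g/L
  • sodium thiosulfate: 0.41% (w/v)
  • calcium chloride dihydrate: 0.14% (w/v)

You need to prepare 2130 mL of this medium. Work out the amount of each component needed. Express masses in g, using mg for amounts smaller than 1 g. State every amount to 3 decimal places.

Target volume = 2130 mL = 2.13 L.
trehalose: 15.6 g/L × 2.13 L = 33.228 g
sodium thiosulfate: 0.41 g per 100 mL × 2130 mL ÷ 100 = 8.733 g
calcium chloride dihydrate: 0.14% w/v = 1.4 g/L → 1.4 × 2.13 L = 2.982 g

trehalose 33.228 g; sodium thiosulfate 8.733 g; calcium chloride dihydrate 2.982 g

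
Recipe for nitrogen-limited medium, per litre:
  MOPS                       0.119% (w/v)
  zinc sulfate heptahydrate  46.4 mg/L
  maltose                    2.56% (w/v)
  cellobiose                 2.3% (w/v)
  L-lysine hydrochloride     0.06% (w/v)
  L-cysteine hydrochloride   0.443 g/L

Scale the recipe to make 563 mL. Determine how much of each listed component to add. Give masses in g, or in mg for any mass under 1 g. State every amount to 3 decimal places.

MOPS 669.970 mg; zinc sulfate heptahydrate 26.123 mg; maltose 14.413 g; cellobiose 12.949 g; L-lysine hydrochloride 337.800 mg; L-cysteine hydrochloride 249.409 mg

Target volume = 563 mL = 0.563 L.
MOPS: 0.119 g per 100 mL × 563 mL ÷ 100 = 0.66997 g = 669.970 mg
zinc sulfate heptahydrate: 46.4 mg/L × 0.563 L = 26.123 mg
maltose: 2.56% w/v = 25.6 g/L → 25.6 × 0.563 L = 14.413 g
cellobiose: 2.3% w/v = 23 g/L → 23 × 0.563 L = 12.949 g
L-lysine hydrochloride: 0.06 g per 100 mL × 563 mL ÷ 100 = 0.3378 g = 337.800 mg
L-cysteine hydrochloride: 0.443 g/L × 0.563 L = 0.249409 g = 249.409 mg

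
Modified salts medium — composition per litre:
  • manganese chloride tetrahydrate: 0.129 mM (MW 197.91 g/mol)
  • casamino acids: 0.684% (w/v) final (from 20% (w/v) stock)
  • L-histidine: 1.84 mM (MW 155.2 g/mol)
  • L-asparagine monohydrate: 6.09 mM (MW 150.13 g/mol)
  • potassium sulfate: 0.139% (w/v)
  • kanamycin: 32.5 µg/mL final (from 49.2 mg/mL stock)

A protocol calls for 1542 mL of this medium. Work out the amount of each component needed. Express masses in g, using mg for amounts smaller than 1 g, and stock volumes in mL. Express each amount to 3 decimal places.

Scale factor relative to 1 L: 1.542.
manganese chloride tetrahydrate: 0.129 mmol/L × 197.91 mg/mmol × 1.542 L = 39.368 mg
casamino acids: C1V1 = C2V2 → 0.684% ÷ 20% × 1542 mL = 52.736 mL
L-histidine: 1.84 mmol/L × 155.2 mg/mmol × 1.542 L = 440.346 mg
L-asparagine monohydrate: 6.09 mmol/L × 150.13 g/mol × 1.542 L ÷ 1000 = 1.410 g
potassium sulfate: 0.139 g per 100 mL × 1542 mL ÷ 100 = 2.143 g
kanamycin: dilute stock: 32.5 µg/mL × 1542 mL ÷ 49200 µg/mL = 1.019 mL

manganese chloride tetrahydrate 39.368 mg; casamino acids 52.736 mL; L-histidine 440.346 mg; L-asparagine monohydrate 1.410 g; potassium sulfate 2.143 g; kanamycin 1.019 mL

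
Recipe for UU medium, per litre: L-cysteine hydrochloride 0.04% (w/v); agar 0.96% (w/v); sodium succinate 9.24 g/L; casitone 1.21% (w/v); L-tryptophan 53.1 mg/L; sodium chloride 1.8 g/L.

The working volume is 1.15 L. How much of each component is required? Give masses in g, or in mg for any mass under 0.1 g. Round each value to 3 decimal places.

Working volume: 1.15 L.
L-cysteine hydrochloride: 0.04% w/v = 0.4 g/L → 0.4 × 1.15 L = 0.460 g
agar: 0.96% w/v = 9.6 g/L → 9.6 × 1.15 L = 11.040 g
sodium succinate: 9.24 g/L × 1.15 L = 10.626 g
casitone: 1.21 g per 100 mL × 1150 mL ÷ 100 = 13.915 g
L-tryptophan: 53.1 mg/L × 1.15 L = 61.065 mg
sodium chloride: 1.8 g/L × 1.15 L = 2.070 g

L-cysteine hydrochloride 0.460 g; agar 11.040 g; sodium succinate 10.626 g; casitone 13.915 g; L-tryptophan 61.065 mg; sodium chloride 2.070 g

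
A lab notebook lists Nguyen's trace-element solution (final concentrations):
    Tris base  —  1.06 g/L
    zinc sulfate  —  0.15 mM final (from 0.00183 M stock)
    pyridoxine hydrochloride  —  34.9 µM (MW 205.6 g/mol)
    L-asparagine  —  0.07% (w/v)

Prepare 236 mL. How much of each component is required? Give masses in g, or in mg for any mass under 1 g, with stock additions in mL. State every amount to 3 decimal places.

Tris base 250.160 mg; zinc sulfate 19.344 mL; pyridoxine hydrochloride 1.693 mg; L-asparagine 165.200 mg

Target volume = 236 mL = 0.236 L.
Tris base: 1.06 g/L × 0.236 L = 0.25016 g = 250.160 mg
zinc sulfate: C1V1 = C2V2 → 0.15 mM × 236 mL ÷ 1.83 mM = 19.344 mL
pyridoxine hydrochloride: 34.9 µmol/L × 205.6 g/mol × 0.236 L ÷ 1000 = 1.693 mg
L-asparagine: 0.07 g per 100 mL × 236 mL ÷ 100 = 0.1652 g = 165.200 mg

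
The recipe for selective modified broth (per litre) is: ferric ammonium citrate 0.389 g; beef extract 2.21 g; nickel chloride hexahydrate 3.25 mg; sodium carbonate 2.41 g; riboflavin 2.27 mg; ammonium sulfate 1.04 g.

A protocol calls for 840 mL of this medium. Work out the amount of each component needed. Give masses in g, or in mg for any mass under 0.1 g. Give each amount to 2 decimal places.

Ratio of target to recipe volume: 840 / 1000 = 0.84.
ferric ammonium citrate: 0.389 g × (840 mL / 1000 mL) = 0.33 g
beef extract: 2.21 g × (840 mL / 1000 mL) = 1.86 g
nickel chloride hexahydrate: 3.25 mg × (840 mL / 1000 mL) = 2.73 mg
sodium carbonate: 2.41 g × (840 mL / 1000 mL) = 2.02 g
riboflavin: 2.27 mg × (840 mL / 1000 mL) = 1.91 mg
ammonium sulfate: 1.04 g × (840 mL / 1000 mL) = 0.87 g

ferric ammonium citrate 0.33 g; beef extract 1.86 g; nickel chloride hexahydrate 2.73 mg; sodium carbonate 2.02 g; riboflavin 1.91 mg; ammonium sulfate 0.87 g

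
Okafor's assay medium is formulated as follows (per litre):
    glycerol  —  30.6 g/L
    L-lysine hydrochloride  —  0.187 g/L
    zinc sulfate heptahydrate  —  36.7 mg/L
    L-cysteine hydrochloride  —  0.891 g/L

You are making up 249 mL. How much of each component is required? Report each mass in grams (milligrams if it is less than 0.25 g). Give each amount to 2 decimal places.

Target volume = 249 mL = 0.249 L.
glycerol: 30.6 g/L × 0.249 L = 7.62 g
L-lysine hydrochloride: 0.187 g/L × 0.249 L = 0.046563 g = 46.56 mg
zinc sulfate heptahydrate: 36.7 mg/L × 0.249 L = 9.14 mg
L-cysteine hydrochloride: 0.891 g/L × 0.249 L = 0.221859 g = 221.86 mg

glycerol 7.62 g; L-lysine hydrochloride 46.56 mg; zinc sulfate heptahydrate 9.14 mg; L-cysteine hydrochloride 221.86 mg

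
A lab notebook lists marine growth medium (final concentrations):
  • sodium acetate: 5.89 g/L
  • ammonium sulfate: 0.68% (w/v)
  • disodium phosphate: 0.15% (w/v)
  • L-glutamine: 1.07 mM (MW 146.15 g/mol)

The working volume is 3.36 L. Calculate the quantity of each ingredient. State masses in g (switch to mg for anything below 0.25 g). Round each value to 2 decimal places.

sodium acetate 19.79 g; ammonium sulfate 22.85 g; disodium phosphate 5.04 g; L-glutamine 0.53 g

Working volume: 3.36 L.
sodium acetate: 5.89 g/L × 3.36 L = 19.79 g
ammonium sulfate: 0.68 g per 100 mL × 3360 mL ÷ 100 = 22.85 g
disodium phosphate: 0.15% w/v = 1.5 g/L → 1.5 × 3.36 L = 5.04 g
L-glutamine: 1.07 mmol/L × 146.15 g/mol × 3.36 L ÷ 1000 = 0.53 g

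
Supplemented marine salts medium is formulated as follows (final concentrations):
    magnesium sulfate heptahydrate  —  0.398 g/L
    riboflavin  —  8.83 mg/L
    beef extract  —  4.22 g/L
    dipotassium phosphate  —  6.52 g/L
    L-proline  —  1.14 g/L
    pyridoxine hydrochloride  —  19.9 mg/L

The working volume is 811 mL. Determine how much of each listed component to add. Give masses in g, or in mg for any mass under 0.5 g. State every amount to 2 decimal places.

magnesium sulfate heptahydrate 322.78 mg; riboflavin 7.16 mg; beef extract 3.42 g; dipotassium phosphate 5.29 g; L-proline 0.92 g; pyridoxine hydrochloride 16.14 mg

Working volume: 811 mL = 0.811 L.
magnesium sulfate heptahydrate: 0.398 g/L × 0.811 L = 0.322778 g = 322.78 mg
riboflavin: 8.83 mg/L × 0.811 L = 7.16 mg
beef extract: 4.22 g/L × 0.811 L = 3.42 g
dipotassium phosphate: 6.52 g/L × 0.811 L = 5.29 g
L-proline: 1.14 g/L × 0.811 L = 0.92 g
pyridoxine hydrochloride: 19.9 mg/L × 0.811 L = 16.14 mg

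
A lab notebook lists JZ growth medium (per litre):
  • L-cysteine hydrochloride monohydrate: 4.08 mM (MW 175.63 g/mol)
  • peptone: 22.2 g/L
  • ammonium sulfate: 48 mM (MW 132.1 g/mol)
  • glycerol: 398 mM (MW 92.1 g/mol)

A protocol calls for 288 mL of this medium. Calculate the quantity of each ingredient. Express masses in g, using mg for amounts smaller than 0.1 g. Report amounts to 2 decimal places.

L-cysteine hydrochloride monohydrate 0.21 g; peptone 6.39 g; ammonium sulfate 1.83 g; glycerol 10.56 g

Working volume: 288 mL = 0.288 L.
L-cysteine hydrochloride monohydrate: 4.08 mmol/L × 175.63 g/mol × 0.288 L ÷ 1000 = 0.21 g
peptone: 22.2 g/L × 0.288 L = 6.39 g
ammonium sulfate: 48 mmol/L × 132.1 g/mol × 0.288 L ÷ 1000 = 1.83 g
glycerol: 398 mmol/L × 92.1 g/mol × 0.288 L ÷ 1000 = 10.56 g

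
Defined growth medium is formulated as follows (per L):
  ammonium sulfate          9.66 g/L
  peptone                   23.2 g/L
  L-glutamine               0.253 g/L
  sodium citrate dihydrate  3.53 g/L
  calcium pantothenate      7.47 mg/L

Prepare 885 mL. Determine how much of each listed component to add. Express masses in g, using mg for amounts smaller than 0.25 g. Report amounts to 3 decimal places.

ammonium sulfate 8.549 g; peptone 20.532 g; L-glutamine 223.905 mg; sodium citrate dihydrate 3.124 g; calcium pantothenate 6.611 mg

Target volume = 885 mL = 0.885 L.
ammonium sulfate: 9.66 g/L × 0.885 L = 8.549 g
peptone: 23.2 g/L × 0.885 L = 20.532 g
L-glutamine: 0.253 g/L × 0.885 L = 0.223905 g = 223.905 mg
sodium citrate dihydrate: 3.53 g/L × 0.885 L = 3.124 g
calcium pantothenate: 7.47 mg/L × 0.885 L = 6.611 mg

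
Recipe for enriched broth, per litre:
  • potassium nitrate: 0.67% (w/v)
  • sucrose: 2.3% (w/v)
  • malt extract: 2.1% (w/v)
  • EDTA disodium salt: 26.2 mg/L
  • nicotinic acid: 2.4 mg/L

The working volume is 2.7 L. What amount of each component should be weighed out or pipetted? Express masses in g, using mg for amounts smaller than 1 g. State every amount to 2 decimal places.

potassium nitrate 18.09 g; sucrose 62.10 g; malt extract 56.70 g; EDTA disodium salt 70.74 mg; nicotinic acid 6.48 mg

Scale factor relative to 1 L: 2.7.
potassium nitrate: 0.67 g per 100 mL × 2700 mL ÷ 100 = 18.09 g
sucrose: 2.3 g per 100 mL × 2700 mL ÷ 100 = 62.10 g
malt extract: 2.1% w/v = 21 g/L → 21 × 2.7 L = 56.70 g
EDTA disodium salt: 26.2 mg/L × 2.7 L = 70.74 mg
nicotinic acid: 2.4 mg/L × 2.7 L = 6.48 mg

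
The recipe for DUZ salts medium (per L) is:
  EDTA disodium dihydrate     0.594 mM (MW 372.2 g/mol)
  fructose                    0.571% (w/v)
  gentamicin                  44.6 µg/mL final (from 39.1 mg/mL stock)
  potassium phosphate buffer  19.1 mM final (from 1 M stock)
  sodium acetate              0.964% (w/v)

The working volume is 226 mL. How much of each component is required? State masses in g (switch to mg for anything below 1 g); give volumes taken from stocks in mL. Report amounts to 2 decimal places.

Working volume: 226 mL = 0.226 L.
EDTA disodium dihydrate: 0.594 mmol/L × 372.2 mg/mmol × 0.226 L = 49.97 mg
fructose: 0.571% w/v = 5.71 g/L → 5.71 × 0.226 L = 1.29 g
gentamicin: V = C2·V2/C1 = 44.6 µg/mL × 226 mL ÷ 39100 µg/mL = 0.26 mL
potassium phosphate buffer: dilute stock: 19.1 mM × 226 mL ÷ 1000 mM = 4.32 mL
sodium acetate: 0.964% w/v = 9.64 g/L → 9.64 × 0.226 L = 2.18 g

EDTA disodium dihydrate 49.97 mg; fructose 1.29 g; gentamicin 0.26 mL; potassium phosphate buffer 4.32 mL; sodium acetate 2.18 g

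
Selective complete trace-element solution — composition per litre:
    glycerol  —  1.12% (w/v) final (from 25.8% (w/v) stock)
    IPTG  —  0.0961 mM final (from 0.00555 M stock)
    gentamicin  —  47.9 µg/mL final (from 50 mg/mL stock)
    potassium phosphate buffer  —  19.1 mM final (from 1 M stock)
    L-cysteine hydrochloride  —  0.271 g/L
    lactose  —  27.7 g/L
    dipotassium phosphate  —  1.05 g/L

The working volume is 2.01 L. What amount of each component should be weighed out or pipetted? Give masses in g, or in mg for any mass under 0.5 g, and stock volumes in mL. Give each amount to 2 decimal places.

Working volume: 2.01 L.
glycerol: V = C2·V2/C1 = 1.12% ÷ 25.8% × 2010 mL = 87.26 mL
IPTG: C1V1 = C2V2 → 0.0961 mM × 2010 mL ÷ 5.55 mM = 34.80 mL
gentamicin: C1V1 = C2V2 → 47.9 µg/mL × 2010 mL ÷ 50000 µg/mL = 1.93 mL
potassium phosphate buffer: C1V1 = C2V2 → 19.1 mM × 2010 mL ÷ 1000 mM = 38.39 mL
L-cysteine hydrochloride: 0.271 g/L × 2.01 L = 0.54 g
lactose: 27.7 g/L × 2.01 L = 55.68 g
dipotassium phosphate: 1.05 g/L × 2.01 L = 2.11 g

glycerol 87.26 mL; IPTG 34.80 mL; gentamicin 1.93 mL; potassium phosphate buffer 38.39 mL; L-cysteine hydrochloride 0.54 g; lactose 55.68 g; dipotassium phosphate 2.11 g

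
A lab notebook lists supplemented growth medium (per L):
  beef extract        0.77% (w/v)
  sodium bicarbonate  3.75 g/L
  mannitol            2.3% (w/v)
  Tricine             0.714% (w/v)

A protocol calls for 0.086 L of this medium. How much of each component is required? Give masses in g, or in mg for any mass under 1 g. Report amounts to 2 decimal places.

beef extract 662.20 mg; sodium bicarbonate 322.50 mg; mannitol 1.98 g; Tricine 614.04 mg

Working volume: 0.086 L.
beef extract: 0.77% w/v = 7.7 g/L → 7.7 × 0.086 L = 0.6622 g = 662.20 mg
sodium bicarbonate: 3.75 g/L × 0.086 L = 0.3225 g = 322.50 mg
mannitol: 2.3% w/v = 23 g/L → 23 × 0.086 L = 1.98 g
Tricine: 0.714% w/v = 7.14 g/L → 7.14 × 0.086 L = 0.61404 g = 614.04 mg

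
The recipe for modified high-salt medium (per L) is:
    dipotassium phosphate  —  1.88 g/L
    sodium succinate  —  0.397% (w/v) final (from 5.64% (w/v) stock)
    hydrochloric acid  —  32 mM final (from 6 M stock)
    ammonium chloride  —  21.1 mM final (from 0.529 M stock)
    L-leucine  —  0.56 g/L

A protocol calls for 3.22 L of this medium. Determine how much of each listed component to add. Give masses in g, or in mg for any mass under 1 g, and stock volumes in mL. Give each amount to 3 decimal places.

Scale factor relative to 1 L: 3.22.
dipotassium phosphate: 1.88 g/L × 3.22 L = 6.054 g
sodium succinate: dilute stock: 0.397% ÷ 5.64% × 3220 mL = 226.656 mL
hydrochloric acid: V = C2·V2/C1 = 32 mM × 3220 mL ÷ 6000 mM = 17.173 mL
ammonium chloride: V = C2·V2/C1 = 21.1 mM × 3220 mL ÷ 529 mM = 128.435 mL
L-leucine: 0.56 g/L × 3.22 L = 1.803 g

dipotassium phosphate 6.054 g; sodium succinate 226.656 mL; hydrochloric acid 17.173 mL; ammonium chloride 128.435 mL; L-leucine 1.803 g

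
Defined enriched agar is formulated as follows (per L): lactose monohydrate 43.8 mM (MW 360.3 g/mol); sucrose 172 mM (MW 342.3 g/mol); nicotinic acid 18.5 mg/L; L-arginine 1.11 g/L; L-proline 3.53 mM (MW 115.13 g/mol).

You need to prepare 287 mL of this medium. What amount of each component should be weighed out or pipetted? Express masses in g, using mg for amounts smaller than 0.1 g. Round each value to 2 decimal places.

Working volume: 287 mL = 0.287 L.
lactose monohydrate: 43.8 mmol/L × 360.3 g/mol × 0.287 L ÷ 1000 = 4.53 g
sucrose: 172 mmol/L × 342.3 g/mol × 0.287 L ÷ 1000 = 16.90 g
nicotinic acid: 18.5 mg/L × 0.287 L = 5.31 mg
L-arginine: 1.11 g/L × 0.287 L = 0.32 g
L-proline: 3.53 mmol/L × 115.13 g/mol × 0.287 L ÷ 1000 = 0.12 g

lactose monohydrate 4.53 g; sucrose 16.90 g; nicotinic acid 5.31 mg; L-arginine 0.32 g; L-proline 0.12 g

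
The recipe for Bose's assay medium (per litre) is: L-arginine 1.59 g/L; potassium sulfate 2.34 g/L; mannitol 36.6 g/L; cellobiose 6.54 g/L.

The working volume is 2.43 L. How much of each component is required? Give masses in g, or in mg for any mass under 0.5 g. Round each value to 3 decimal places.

L-arginine 3.864 g; potassium sulfate 5.686 g; mannitol 88.938 g; cellobiose 15.892 g

Scale factor relative to 1 L: 2.43.
L-arginine: 1.59 g/L × 2.43 L = 3.864 g
potassium sulfate: 2.34 g/L × 2.43 L = 5.686 g
mannitol: 36.6 g/L × 2.43 L = 88.938 g
cellobiose: 6.54 g/L × 2.43 L = 15.892 g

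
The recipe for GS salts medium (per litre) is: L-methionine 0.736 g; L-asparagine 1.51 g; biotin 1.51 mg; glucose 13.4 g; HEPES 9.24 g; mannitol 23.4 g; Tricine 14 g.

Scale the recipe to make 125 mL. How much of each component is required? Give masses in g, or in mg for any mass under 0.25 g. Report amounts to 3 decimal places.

L-methionine 92.000 mg; L-asparagine 188.750 mg; biotin 0.189 mg; glucose 1.675 g; HEPES 1.155 g; mannitol 2.925 g; Tricine 1.750 g

Ratio of target to recipe volume: 125 / 1000 = 0.125.
L-methionine: 0.736 g × (125 mL / 1000 mL) = 0.092 g = 92.000 mg
L-asparagine: 1.51 g × (125 mL / 1000 mL) = 0.18875 g = 188.750 mg
biotin: 1.51 mg × (125 mL / 1000 mL) = 0.189 mg
glucose: 13.4 g × (125 mL / 1000 mL) = 1.675 g
HEPES: 9.24 g × (125 mL / 1000 mL) = 1.155 g
mannitol: 23.4 g × (125 mL / 1000 mL) = 2.925 g
Tricine: 14 g × (125 mL / 1000 mL) = 1.750 g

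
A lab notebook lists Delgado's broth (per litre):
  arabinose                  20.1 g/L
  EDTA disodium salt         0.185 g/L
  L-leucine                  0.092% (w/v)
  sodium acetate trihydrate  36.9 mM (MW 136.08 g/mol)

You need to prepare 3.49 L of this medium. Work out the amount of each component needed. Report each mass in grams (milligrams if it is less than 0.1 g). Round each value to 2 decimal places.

Scale factor relative to 1 L: 3.49.
arabinose: 20.1 g/L × 3.49 L = 70.15 g
EDTA disodium salt: 0.185 g/L × 3.49 L = 0.65 g
L-leucine: 0.092 g per 100 mL × 3490 mL ÷ 100 = 3.21 g
sodium acetate trihydrate: 36.9 mmol/L × 136.08 g/mol × 3.49 L ÷ 1000 = 17.52 g

arabinose 70.15 g; EDTA disodium salt 0.65 g; L-leucine 3.21 g; sodium acetate trihydrate 17.52 g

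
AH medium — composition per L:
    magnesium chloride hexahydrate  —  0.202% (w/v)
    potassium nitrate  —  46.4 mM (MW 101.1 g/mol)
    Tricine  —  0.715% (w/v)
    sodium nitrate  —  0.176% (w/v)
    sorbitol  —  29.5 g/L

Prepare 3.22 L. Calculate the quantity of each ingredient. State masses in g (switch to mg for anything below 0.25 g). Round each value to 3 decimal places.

Scale factor relative to 1 L: 3.22.
magnesium chloride hexahydrate: 0.202% w/v = 2.02 g/L → 2.02 × 3.22 L = 6.504 g
potassium nitrate: 46.4 mmol/L × 101.1 g/mol × 3.22 L ÷ 1000 = 15.105 g
Tricine: 0.715 g per 100 mL × 3220 mL ÷ 100 = 23.023 g
sodium nitrate: 0.176 g per 100 mL × 3220 mL ÷ 100 = 5.667 g
sorbitol: 29.5 g/L × 3.22 L = 94.990 g

magnesium chloride hexahydrate 6.504 g; potassium nitrate 15.105 g; Tricine 23.023 g; sodium nitrate 5.667 g; sorbitol 94.990 g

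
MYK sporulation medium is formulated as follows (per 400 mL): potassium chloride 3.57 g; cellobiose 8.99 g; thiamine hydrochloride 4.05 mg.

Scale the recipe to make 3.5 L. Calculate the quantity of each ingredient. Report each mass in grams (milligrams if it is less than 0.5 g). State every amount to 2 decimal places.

potassium chloride 31.24 g; cellobiose 78.66 g; thiamine hydrochloride 35.44 mg

Scale factor = 3500 mL / 400 mL = 8.75.
potassium chloride: 3.57 g × (3500 mL / 400 mL) = 31.24 g
cellobiose: 8.99 g × (3500 mL / 400 mL) = 78.66 g
thiamine hydrochloride: 4.05 mg × (3500 mL / 400 mL) = 35.44 mg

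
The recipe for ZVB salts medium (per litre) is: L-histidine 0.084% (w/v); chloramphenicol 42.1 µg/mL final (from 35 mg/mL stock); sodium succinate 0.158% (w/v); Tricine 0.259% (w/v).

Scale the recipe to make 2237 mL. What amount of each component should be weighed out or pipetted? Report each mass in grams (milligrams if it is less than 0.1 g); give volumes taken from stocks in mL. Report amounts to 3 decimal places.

Target volume = 2237 mL = 2.237 L.
L-histidine: 0.084 g per 100 mL × 2237 mL ÷ 100 = 1.879 g
chloramphenicol: V = C2·V2/C1 = 42.1 µg/mL × 2237 mL ÷ 35000 µg/mL = 2.691 mL
sodium succinate: 0.158% w/v = 1.58 g/L → 1.58 × 2.237 L = 3.534 g
Tricine: 0.259 g per 100 mL × 2237 mL ÷ 100 = 5.794 g

L-histidine 1.879 g; chloramphenicol 2.691 mL; sodium succinate 3.534 g; Tricine 5.794 g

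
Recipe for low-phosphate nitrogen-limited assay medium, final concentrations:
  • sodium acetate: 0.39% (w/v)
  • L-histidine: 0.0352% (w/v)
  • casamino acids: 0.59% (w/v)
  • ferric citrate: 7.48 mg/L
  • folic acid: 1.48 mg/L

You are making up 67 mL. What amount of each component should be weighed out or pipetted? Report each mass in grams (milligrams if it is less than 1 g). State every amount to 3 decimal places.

sodium acetate 261.300 mg; L-histidine 23.584 mg; casamino acids 395.300 mg; ferric citrate 0.501 mg; folic acid 0.099 mg

Working volume: 67 mL = 0.067 L.
sodium acetate: 0.39 g per 100 mL × 67 mL ÷ 100 = 0.2613 g = 261.300 mg
L-histidine: 0.0352 g per 100 mL × 67 mL ÷ 100 = 0.023584 g = 23.584 mg
casamino acids: 0.59 g per 100 mL × 67 mL ÷ 100 = 0.3953 g = 395.300 mg
ferric citrate: 7.48 mg/L × 0.067 L = 0.501 mg
folic acid: 1.48 mg/L × 0.067 L = 0.099 mg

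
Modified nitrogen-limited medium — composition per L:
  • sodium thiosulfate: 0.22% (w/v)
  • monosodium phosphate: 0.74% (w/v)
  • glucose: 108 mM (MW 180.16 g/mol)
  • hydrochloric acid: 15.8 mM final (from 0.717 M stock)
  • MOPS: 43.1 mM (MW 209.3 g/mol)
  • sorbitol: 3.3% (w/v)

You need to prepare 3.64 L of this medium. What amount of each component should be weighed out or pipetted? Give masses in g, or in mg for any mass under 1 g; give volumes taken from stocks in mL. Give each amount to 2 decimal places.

Scale factor relative to 1 L: 3.64.
sodium thiosulfate: 0.22 g per 100 mL × 3640 mL ÷ 100 = 8.01 g
monosodium phosphate: 0.74 g per 100 mL × 3640 mL ÷ 100 = 26.94 g
glucose: 108 mmol/L × 180.16 g/mol × 3.64 L ÷ 1000 = 70.82 g
hydrochloric acid: V = C2·V2/C1 = 15.8 mM × 3640 mL ÷ 717 mM = 80.21 mL
MOPS: 43.1 mmol/L × 209.3 g/mol × 3.64 L ÷ 1000 = 32.84 g
sorbitol: 3.3% w/v = 33 g/L → 33 × 3.64 L = 120.12 g

sodium thiosulfate 8.01 g; monosodium phosphate 26.94 g; glucose 70.82 g; hydrochloric acid 80.21 mL; MOPS 32.84 g; sorbitol 120.12 g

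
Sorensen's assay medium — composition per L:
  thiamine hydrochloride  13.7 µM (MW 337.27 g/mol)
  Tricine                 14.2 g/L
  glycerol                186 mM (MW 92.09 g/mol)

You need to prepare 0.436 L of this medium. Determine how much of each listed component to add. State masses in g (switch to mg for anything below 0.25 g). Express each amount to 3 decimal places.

Working volume: 0.436 L.
thiamine hydrochloride: 13.7 µmol/L × 337.27 g/mol × 0.436 L ÷ 1000 = 2.015 mg
Tricine: 14.2 g/L × 0.436 L = 6.191 g
glycerol: 186 mmol/L × 92.09 g/mol × 0.436 L ÷ 1000 = 7.468 g

thiamine hydrochloride 2.015 mg; Tricine 6.191 g; glycerol 7.468 g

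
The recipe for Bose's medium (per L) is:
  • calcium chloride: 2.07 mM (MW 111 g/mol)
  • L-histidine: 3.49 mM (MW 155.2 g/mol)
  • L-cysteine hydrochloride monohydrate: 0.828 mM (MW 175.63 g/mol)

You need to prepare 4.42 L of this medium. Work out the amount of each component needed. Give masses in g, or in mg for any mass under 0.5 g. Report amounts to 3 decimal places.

calcium chloride 1.016 g; L-histidine 2.394 g; L-cysteine hydrochloride monohydrate 0.643 g

Working volume: 4.42 L.
calcium chloride: 2.07 mmol/L × 111 g/mol × 4.42 L ÷ 1000 = 1.016 g
L-histidine: 3.49 mmol/L × 155.2 g/mol × 4.42 L ÷ 1000 = 2.394 g
L-cysteine hydrochloride monohydrate: 0.828 mmol/L × 175.63 g/mol × 4.42 L ÷ 1000 = 0.643 g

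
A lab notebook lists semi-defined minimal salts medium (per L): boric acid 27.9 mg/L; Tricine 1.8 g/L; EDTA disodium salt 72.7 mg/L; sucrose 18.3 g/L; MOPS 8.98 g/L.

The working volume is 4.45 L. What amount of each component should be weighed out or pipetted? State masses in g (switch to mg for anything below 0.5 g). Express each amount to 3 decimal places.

Scale factor relative to 1 L: 4.45.
boric acid: 27.9 mg/L × 4.45 L = 124.155 mg
Tricine: 1.8 g/L × 4.45 L = 8.010 g
EDTA disodium salt: 72.7 mg/L × 4.45 L = 323.515 mg
sucrose: 18.3 g/L × 4.45 L = 81.435 g
MOPS: 8.98 g/L × 4.45 L = 39.961 g

boric acid 124.155 mg; Tricine 8.010 g; EDTA disodium salt 323.515 mg; sucrose 81.435 g; MOPS 39.961 g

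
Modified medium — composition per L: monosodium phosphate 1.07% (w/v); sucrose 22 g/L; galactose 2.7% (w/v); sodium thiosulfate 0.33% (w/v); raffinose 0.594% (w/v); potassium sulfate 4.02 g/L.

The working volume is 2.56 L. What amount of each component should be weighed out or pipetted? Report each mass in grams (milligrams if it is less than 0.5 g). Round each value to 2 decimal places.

monosodium phosphate 27.39 g; sucrose 56.32 g; galactose 69.12 g; sodium thiosulfate 8.45 g; raffinose 15.21 g; potassium sulfate 10.29 g

Working volume: 2.56 L.
monosodium phosphate: 1.07% w/v = 10.7 g/L → 10.7 × 2.56 L = 27.39 g
sucrose: 22 g/L × 2.56 L = 56.32 g
galactose: 2.7% w/v = 27 g/L → 27 × 2.56 L = 69.12 g
sodium thiosulfate: 0.33 g per 100 mL × 2560 mL ÷ 100 = 8.45 g
raffinose: 0.594% w/v = 5.94 g/L → 5.94 × 2.56 L = 15.21 g
potassium sulfate: 4.02 g/L × 2.56 L = 10.29 g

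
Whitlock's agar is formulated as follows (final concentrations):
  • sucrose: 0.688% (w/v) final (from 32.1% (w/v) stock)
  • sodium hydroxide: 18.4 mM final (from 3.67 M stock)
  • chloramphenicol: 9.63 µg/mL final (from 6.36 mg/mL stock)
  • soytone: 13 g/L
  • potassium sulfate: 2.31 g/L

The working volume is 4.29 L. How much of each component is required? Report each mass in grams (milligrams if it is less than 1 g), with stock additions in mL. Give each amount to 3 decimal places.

Scale factor relative to 1 L: 4.29.
sucrose: C1V1 = C2V2 → 0.688% ÷ 32.1% × 4290 mL = 91.948 mL
sodium hydroxide: dilute stock: 18.4 mM × 4290 mL ÷ 3670 mM = 21.508 mL
chloramphenicol: dilute stock: 9.63 µg/mL × 4290 mL ÷ 6360 µg/mL = 6.496 mL
soytone: 13 g/L × 4.29 L = 55.770 g
potassium sulfate: 2.31 g/L × 4.29 L = 9.910 g

sucrose 91.948 mL; sodium hydroxide 21.508 mL; chloramphenicol 6.496 mL; soytone 55.770 g; potassium sulfate 9.910 g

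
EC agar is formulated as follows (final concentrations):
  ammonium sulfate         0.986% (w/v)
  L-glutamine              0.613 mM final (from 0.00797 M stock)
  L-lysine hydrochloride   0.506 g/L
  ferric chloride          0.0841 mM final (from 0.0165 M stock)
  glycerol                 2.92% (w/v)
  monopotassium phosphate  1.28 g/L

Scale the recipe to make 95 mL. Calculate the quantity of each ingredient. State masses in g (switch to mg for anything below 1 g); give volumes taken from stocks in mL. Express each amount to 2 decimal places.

ammonium sulfate 936.70 mg; L-glutamine 7.31 mL; L-lysine hydrochloride 48.07 mg; ferric chloride 0.48 mL; glycerol 2.77 g; monopotassium phosphate 121.60 mg

Working volume: 95 mL = 0.095 L.
ammonium sulfate: 0.986% w/v = 9.86 g/L → 9.86 × 0.095 L = 0.9367 g = 936.70 mg
L-glutamine: dilute stock: 0.613 mM × 95 mL ÷ 7.97 mM = 7.31 mL
L-lysine hydrochloride: 0.506 g/L × 0.095 L = 0.04807 g = 48.07 mg
ferric chloride: dilute stock: 0.0841 mM × 95 mL ÷ 16.5 mM = 0.48 mL
glycerol: 2.92% w/v = 29.2 g/L → 29.2 × 0.095 L = 2.77 g
monopotassium phosphate: 1.28 g/L × 0.095 L = 0.1216 g = 121.60 mg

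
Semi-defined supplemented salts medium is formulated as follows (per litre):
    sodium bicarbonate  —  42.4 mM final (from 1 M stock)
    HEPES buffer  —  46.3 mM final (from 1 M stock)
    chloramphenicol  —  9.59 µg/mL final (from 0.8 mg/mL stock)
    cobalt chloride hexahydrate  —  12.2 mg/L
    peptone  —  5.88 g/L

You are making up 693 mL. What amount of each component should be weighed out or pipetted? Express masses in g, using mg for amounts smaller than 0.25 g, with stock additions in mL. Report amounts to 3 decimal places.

sodium bicarbonate 29.383 mL; HEPES buffer 32.086 mL; chloramphenicol 8.307 mL; cobalt chloride hexahydrate 8.455 mg; peptone 4.075 g

Target volume = 693 mL = 0.693 L.
sodium bicarbonate: dilute stock: 42.4 mM × 693 mL ÷ 1000 mM = 29.383 mL
HEPES buffer: C1V1 = C2V2 → 46.3 mM × 693 mL ÷ 1000 mM = 32.086 mL
chloramphenicol: C1V1 = C2V2 → 9.59 µg/mL × 693 mL ÷ 800 µg/mL = 8.307 mL
cobalt chloride hexahydrate: 12.2 mg/L × 0.693 L = 8.455 mg
peptone: 5.88 g/L × 0.693 L = 4.075 g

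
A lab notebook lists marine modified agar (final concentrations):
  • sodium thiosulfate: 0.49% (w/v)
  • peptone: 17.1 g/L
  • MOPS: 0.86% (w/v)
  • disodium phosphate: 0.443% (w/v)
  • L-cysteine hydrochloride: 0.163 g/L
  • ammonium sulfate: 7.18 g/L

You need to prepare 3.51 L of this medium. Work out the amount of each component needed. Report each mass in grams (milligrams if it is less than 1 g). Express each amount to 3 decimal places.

Scale factor relative to 1 L: 3.51.
sodium thiosulfate: 0.49 g per 100 mL × 3510 mL ÷ 100 = 17.199 g
peptone: 17.1 g/L × 3.51 L = 60.021 g
MOPS: 0.86 g per 100 mL × 3510 mL ÷ 100 = 30.186 g
disodium phosphate: 0.443% w/v = 4.43 g/L → 4.43 × 3.51 L = 15.549 g
L-cysteine hydrochloride: 0.163 g/L × 3.51 L = 0.57213 g = 572.130 mg
ammonium sulfate: 7.18 g/L × 3.51 L = 25.202 g

sodium thiosulfate 17.199 g; peptone 60.021 g; MOPS 30.186 g; disodium phosphate 15.549 g; L-cysteine hydrochloride 572.130 mg; ammonium sulfate 25.202 g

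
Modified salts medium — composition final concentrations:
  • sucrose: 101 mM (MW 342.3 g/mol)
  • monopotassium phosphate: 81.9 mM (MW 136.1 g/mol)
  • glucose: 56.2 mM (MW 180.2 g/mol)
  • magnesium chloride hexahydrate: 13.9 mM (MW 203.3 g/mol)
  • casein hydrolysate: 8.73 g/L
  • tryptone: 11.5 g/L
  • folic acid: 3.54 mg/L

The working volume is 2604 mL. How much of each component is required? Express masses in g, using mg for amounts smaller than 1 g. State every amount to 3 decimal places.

Scale factor relative to 1 L: 2.604.
sucrose: 101 mmol/L × 342.3 g/mol × 2.604 L ÷ 1000 = 90.026 g
monopotassium phosphate: 81.9 mmol/L × 136.1 g/mol × 2.604 L ÷ 1000 = 29.026 g
glucose: 56.2 mmol/L × 180.2 g/mol × 2.604 L ÷ 1000 = 26.371 g
magnesium chloride hexahydrate: 13.9 mmol/L × 203.3 g/mol × 2.604 L ÷ 1000 = 7.359 g
casein hydrolysate: 8.73 g/L × 2.604 L = 22.733 g
tryptone: 11.5 g/L × 2.604 L = 29.946 g
folic acid: 3.54 mg/L × 2.604 L = 9.218 mg

sucrose 90.026 g; monopotassium phosphate 29.026 g; glucose 26.371 g; magnesium chloride hexahydrate 7.359 g; casein hydrolysate 22.733 g; tryptone 29.946 g; folic acid 9.218 mg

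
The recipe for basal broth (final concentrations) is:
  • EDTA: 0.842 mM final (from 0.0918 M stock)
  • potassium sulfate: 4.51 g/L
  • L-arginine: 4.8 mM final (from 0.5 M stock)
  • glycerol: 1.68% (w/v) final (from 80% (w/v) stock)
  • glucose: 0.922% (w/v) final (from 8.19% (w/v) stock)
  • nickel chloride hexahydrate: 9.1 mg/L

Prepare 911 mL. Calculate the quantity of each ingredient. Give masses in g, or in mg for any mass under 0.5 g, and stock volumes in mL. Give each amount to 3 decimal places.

Scale factor relative to 1 L: 0.911.
EDTA: V = C2·V2/C1 = 0.842 mM × 911 mL ÷ 91.8 mM = 8.356 mL
potassium sulfate: 4.51 g/L × 0.911 L = 4.109 g
L-arginine: dilute stock: 4.8 mM × 911 mL ÷ 500 mM = 8.746 mL
glycerol: C1V1 = C2V2 → 1.68% ÷ 80% × 911 mL = 19.131 mL
glucose: dilute stock: 0.922% ÷ 8.19% × 911 mL = 102.557 mL
nickel chloride hexahydrate: 9.1 mg/L × 0.911 L = 8.290 mg

EDTA 8.356 mL; potassium sulfate 4.109 g; L-arginine 8.746 mL; glycerol 19.131 mL; glucose 102.557 mL; nickel chloride hexahydrate 8.290 mg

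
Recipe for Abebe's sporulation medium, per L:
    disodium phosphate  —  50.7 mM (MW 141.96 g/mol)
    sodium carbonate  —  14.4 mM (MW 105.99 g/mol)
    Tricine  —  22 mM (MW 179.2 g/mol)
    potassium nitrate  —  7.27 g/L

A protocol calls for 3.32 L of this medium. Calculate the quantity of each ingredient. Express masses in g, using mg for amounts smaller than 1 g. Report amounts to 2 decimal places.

Scale factor relative to 1 L: 3.32.
disodium phosphate: 50.7 mmol/L × 141.96 g/mol × 3.32 L ÷ 1000 = 23.90 g
sodium carbonate: 14.4 mmol/L × 105.99 g/mol × 3.32 L ÷ 1000 = 5.07 g
Tricine: 22 mmol/L × 179.2 g/mol × 3.32 L ÷ 1000 = 13.09 g
potassium nitrate: 7.27 g/L × 3.32 L = 24.14 g

disodium phosphate 23.90 g; sodium carbonate 5.07 g; Tricine 13.09 g; potassium nitrate 24.14 g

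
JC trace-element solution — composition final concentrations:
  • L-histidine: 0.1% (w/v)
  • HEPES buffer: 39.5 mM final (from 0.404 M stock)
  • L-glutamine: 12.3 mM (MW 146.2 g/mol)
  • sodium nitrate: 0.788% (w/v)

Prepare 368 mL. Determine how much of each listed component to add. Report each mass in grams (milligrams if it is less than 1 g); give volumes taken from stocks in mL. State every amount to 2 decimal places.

Target volume = 368 mL = 0.368 L.
L-histidine: 0.1 g per 100 mL × 368 mL ÷ 100 = 0.368 g = 368.00 mg
HEPES buffer: dilute stock: 39.5 mM × 368 mL ÷ 404 mM = 35.98 mL
L-glutamine: 12.3 mmol/L × 146.2 mg/mmol × 0.368 L = 661.76 mg
sodium nitrate: 0.788 g per 100 mL × 368 mL ÷ 100 = 2.90 g

L-histidine 368.00 mg; HEPES buffer 35.98 mL; L-glutamine 661.76 mg; sodium nitrate 2.90 g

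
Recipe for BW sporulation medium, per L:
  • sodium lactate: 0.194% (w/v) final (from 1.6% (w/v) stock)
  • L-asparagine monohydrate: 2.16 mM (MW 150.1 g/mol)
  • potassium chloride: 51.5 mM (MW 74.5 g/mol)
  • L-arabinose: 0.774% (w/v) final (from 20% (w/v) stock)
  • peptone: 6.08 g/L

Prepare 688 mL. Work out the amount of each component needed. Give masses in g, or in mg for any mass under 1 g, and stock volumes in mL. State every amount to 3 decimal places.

sodium lactate 83.420 mL; L-asparagine monohydrate 223.061 mg; potassium chloride 2.640 g; L-arabinose 26.626 mL; peptone 4.183 g

Working volume: 688 mL = 0.688 L.
sodium lactate: dilute stock: 0.194% ÷ 1.6% × 688 mL = 83.420 mL
L-asparagine monohydrate: 2.16 mmol/L × 150.1 mg/mmol × 0.688 L = 223.061 mg
potassium chloride: 51.5 mmol/L × 74.5 g/mol × 0.688 L ÷ 1000 = 2.640 g
L-arabinose: V = C2·V2/C1 = 0.774% ÷ 20% × 688 mL = 26.626 mL
peptone: 6.08 g/L × 0.688 L = 4.183 g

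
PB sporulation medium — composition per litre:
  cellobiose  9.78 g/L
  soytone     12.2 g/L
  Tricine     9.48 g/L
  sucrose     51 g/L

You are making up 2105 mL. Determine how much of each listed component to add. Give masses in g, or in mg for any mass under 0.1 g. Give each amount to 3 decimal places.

cellobiose 20.587 g; soytone 25.681 g; Tricine 19.955 g; sucrose 107.355 g

Target volume = 2105 mL = 2.105 L.
cellobiose: 9.78 g/L × 2.105 L = 20.587 g
soytone: 12.2 g/L × 2.105 L = 25.681 g
Tricine: 9.48 g/L × 2.105 L = 19.955 g
sucrose: 51 g/L × 2.105 L = 107.355 g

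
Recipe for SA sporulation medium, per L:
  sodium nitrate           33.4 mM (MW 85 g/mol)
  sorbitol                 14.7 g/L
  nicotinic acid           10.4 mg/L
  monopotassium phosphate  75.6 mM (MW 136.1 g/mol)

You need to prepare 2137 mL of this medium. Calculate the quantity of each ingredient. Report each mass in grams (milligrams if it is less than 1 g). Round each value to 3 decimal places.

Working volume: 2137 mL = 2.137 L.
sodium nitrate: 33.4 mmol/L × 85 g/mol × 2.137 L ÷ 1000 = 6.067 g
sorbitol: 14.7 g/L × 2.137 L = 31.414 g
nicotinic acid: 10.4 mg/L × 2.137 L = 22.225 mg
monopotassium phosphate: 75.6 mmol/L × 136.1 g/mol × 2.137 L ÷ 1000 = 21.988 g

sodium nitrate 6.067 g; sorbitol 31.414 g; nicotinic acid 22.225 mg; monopotassium phosphate 21.988 g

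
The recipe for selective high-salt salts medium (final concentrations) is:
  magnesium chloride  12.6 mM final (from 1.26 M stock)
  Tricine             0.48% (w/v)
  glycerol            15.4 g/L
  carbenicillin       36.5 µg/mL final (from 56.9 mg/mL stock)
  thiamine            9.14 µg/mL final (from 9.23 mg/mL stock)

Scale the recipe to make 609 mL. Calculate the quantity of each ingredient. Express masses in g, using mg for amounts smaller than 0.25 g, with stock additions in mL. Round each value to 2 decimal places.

Working volume: 609 mL = 0.609 L.
magnesium chloride: C1V1 = C2V2 → 12.6 mM × 609 mL ÷ 1260 mM = 6.09 mL
Tricine: 0.48% w/v = 4.8 g/L → 4.8 × 0.609 L = 2.92 g
glycerol: 15.4 g/L × 0.609 L = 9.38 g
carbenicillin: dilute stock: 36.5 µg/mL × 609 mL ÷ 56900 µg/mL = 0.39 mL
thiamine: dilute stock: 9.14 µg/mL × 609 mL ÷ 9230 µg/mL = 0.60 mL

magnesium chloride 6.09 mL; Tricine 2.92 g; glycerol 9.38 g; carbenicillin 0.39 mL; thiamine 0.60 mL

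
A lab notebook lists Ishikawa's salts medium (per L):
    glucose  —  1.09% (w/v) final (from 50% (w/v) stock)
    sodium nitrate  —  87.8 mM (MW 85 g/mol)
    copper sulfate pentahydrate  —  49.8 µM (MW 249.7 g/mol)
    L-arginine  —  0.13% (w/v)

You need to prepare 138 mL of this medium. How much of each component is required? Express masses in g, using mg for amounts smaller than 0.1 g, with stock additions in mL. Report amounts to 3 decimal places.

glucose 3.008 mL; sodium nitrate 1.030 g; copper sulfate pentahydrate 1.716 mg; L-arginine 0.179 g

Scale factor relative to 1 L: 0.138.
glucose: V = C2·V2/C1 = 1.09% ÷ 50% × 138 mL = 3.008 mL
sodium nitrate: 87.8 mmol/L × 85 g/mol × 0.138 L ÷ 1000 = 1.030 g
copper sulfate pentahydrate: 49.8 µmol/L × 249.7 g/mol × 0.138 L ÷ 1000 = 1.716 mg
L-arginine: 0.13% w/v = 1.3 g/L → 1.3 × 0.138 L = 0.179 g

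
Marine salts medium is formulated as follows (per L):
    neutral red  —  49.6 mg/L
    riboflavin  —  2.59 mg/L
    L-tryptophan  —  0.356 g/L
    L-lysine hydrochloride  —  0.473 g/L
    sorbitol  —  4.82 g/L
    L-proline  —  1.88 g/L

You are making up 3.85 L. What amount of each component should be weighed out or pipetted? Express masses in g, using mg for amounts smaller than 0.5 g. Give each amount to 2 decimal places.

neutral red 190.96 mg; riboflavin 9.97 mg; L-tryptophan 1.37 g; L-lysine hydrochloride 1.82 g; sorbitol 18.56 g; L-proline 7.24 g

Scale factor relative to 1 L: 3.85.
neutral red: 49.6 mg/L × 3.85 L = 190.96 mg
riboflavin: 2.59 mg/L × 3.85 L = 9.97 mg
L-tryptophan: 0.356 g/L × 3.85 L = 1.37 g
L-lysine hydrochloride: 0.473 g/L × 3.85 L = 1.82 g
sorbitol: 4.82 g/L × 3.85 L = 18.56 g
L-proline: 1.88 g/L × 3.85 L = 7.24 g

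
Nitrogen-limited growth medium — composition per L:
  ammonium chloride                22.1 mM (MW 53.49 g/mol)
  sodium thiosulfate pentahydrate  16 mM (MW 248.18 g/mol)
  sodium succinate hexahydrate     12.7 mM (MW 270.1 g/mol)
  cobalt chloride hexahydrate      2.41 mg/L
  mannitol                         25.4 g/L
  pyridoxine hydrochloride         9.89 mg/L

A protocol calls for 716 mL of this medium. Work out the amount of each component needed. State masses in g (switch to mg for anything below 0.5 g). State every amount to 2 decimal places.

ammonium chloride 0.85 g; sodium thiosulfate pentahydrate 2.84 g; sodium succinate hexahydrate 2.46 g; cobalt chloride hexahydrate 1.73 mg; mannitol 18.19 g; pyridoxine hydrochloride 7.08 mg

Scale factor relative to 1 L: 0.716.
ammonium chloride: 22.1 mmol/L × 53.49 g/mol × 0.716 L ÷ 1000 = 0.85 g
sodium thiosulfate pentahydrate: 16 mmol/L × 248.18 g/mol × 0.716 L ÷ 1000 = 2.84 g
sodium succinate hexahydrate: 12.7 mmol/L × 270.1 g/mol × 0.716 L ÷ 1000 = 2.46 g
cobalt chloride hexahydrate: 2.41 mg/L × 0.716 L = 1.73 mg
mannitol: 25.4 g/L × 0.716 L = 18.19 g
pyridoxine hydrochloride: 9.89 mg/L × 0.716 L = 7.08 mg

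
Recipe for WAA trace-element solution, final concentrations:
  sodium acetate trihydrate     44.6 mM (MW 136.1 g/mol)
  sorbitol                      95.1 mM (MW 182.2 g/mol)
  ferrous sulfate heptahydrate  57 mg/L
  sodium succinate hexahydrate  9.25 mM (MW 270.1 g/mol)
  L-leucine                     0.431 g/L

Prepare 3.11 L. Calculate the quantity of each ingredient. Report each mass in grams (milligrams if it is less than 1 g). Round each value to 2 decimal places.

sodium acetate trihydrate 18.88 g; sorbitol 53.89 g; ferrous sulfate heptahydrate 177.27 mg; sodium succinate hexahydrate 7.77 g; L-leucine 1.34 g

Scale factor relative to 1 L: 3.11.
sodium acetate trihydrate: 44.6 mmol/L × 136.1 g/mol × 3.11 L ÷ 1000 = 18.88 g
sorbitol: 95.1 mmol/L × 182.2 g/mol × 3.11 L ÷ 1000 = 53.89 g
ferrous sulfate heptahydrate: 57 mg/L × 3.11 L = 177.27 mg
sodium succinate hexahydrate: 9.25 mmol/L × 270.1 g/mol × 3.11 L ÷ 1000 = 7.77 g
L-leucine: 0.431 g/L × 3.11 L = 1.34 g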